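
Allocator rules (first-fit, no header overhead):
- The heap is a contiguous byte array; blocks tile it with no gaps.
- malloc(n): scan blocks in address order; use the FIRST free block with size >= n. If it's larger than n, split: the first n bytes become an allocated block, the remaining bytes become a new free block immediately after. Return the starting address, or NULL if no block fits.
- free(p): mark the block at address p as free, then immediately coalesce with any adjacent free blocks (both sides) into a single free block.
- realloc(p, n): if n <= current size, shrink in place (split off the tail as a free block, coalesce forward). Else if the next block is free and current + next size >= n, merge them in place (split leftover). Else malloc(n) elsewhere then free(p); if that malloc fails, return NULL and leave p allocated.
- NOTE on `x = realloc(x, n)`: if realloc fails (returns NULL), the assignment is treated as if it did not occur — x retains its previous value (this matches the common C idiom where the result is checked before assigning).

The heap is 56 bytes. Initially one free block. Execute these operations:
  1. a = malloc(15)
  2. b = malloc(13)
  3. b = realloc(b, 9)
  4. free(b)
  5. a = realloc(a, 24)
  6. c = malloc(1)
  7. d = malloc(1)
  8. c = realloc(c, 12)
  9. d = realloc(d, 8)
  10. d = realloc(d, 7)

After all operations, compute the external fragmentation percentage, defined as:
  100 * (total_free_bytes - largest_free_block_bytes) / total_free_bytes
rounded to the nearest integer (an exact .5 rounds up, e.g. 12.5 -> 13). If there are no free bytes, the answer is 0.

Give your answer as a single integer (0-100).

Answer: 15

Derivation:
Op 1: a = malloc(15) -> a = 0; heap: [0-14 ALLOC][15-55 FREE]
Op 2: b = malloc(13) -> b = 15; heap: [0-14 ALLOC][15-27 ALLOC][28-55 FREE]
Op 3: b = realloc(b, 9) -> b = 15; heap: [0-14 ALLOC][15-23 ALLOC][24-55 FREE]
Op 4: free(b) -> (freed b); heap: [0-14 ALLOC][15-55 FREE]
Op 5: a = realloc(a, 24) -> a = 0; heap: [0-23 ALLOC][24-55 FREE]
Op 6: c = malloc(1) -> c = 24; heap: [0-23 ALLOC][24-24 ALLOC][25-55 FREE]
Op 7: d = malloc(1) -> d = 25; heap: [0-23 ALLOC][24-24 ALLOC][25-25 ALLOC][26-55 FREE]
Op 8: c = realloc(c, 12) -> c = 26; heap: [0-23 ALLOC][24-24 FREE][25-25 ALLOC][26-37 ALLOC][38-55 FREE]
Op 9: d = realloc(d, 8) -> d = 38; heap: [0-23 ALLOC][24-25 FREE][26-37 ALLOC][38-45 ALLOC][46-55 FREE]
Op 10: d = realloc(d, 7) -> d = 38; heap: [0-23 ALLOC][24-25 FREE][26-37 ALLOC][38-44 ALLOC][45-55 FREE]
Free blocks: [2 11] total_free=13 largest=11 -> 100*(13-11)/13 = 200/13 ≈ 15.385 -> rounds to 15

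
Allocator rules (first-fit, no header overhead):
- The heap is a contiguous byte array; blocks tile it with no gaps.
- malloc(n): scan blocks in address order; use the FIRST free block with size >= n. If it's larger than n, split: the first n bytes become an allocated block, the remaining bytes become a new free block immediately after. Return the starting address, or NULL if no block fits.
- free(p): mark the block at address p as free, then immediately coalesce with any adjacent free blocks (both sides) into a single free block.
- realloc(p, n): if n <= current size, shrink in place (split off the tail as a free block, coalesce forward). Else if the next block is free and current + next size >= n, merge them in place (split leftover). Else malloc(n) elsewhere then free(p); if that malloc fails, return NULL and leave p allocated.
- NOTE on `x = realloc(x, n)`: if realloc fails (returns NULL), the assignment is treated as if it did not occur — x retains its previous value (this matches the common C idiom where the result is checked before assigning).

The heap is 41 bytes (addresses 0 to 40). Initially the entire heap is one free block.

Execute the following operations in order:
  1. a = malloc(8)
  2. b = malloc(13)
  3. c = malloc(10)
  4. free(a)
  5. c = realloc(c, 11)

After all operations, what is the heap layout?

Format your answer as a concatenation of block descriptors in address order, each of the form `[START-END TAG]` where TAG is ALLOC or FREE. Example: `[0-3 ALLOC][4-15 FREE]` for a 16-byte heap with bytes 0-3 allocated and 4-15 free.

Op 1: a = malloc(8) -> a = 0; heap: [0-7 ALLOC][8-40 FREE]
Op 2: b = malloc(13) -> b = 8; heap: [0-7 ALLOC][8-20 ALLOC][21-40 FREE]
Op 3: c = malloc(10) -> c = 21; heap: [0-7 ALLOC][8-20 ALLOC][21-30 ALLOC][31-40 FREE]
Op 4: free(a) -> (freed a); heap: [0-7 FREE][8-20 ALLOC][21-30 ALLOC][31-40 FREE]
Op 5: c = realloc(c, 11) -> c = 21; heap: [0-7 FREE][8-20 ALLOC][21-31 ALLOC][32-40 FREE]

Answer: [0-7 FREE][8-20 ALLOC][21-31 ALLOC][32-40 FREE]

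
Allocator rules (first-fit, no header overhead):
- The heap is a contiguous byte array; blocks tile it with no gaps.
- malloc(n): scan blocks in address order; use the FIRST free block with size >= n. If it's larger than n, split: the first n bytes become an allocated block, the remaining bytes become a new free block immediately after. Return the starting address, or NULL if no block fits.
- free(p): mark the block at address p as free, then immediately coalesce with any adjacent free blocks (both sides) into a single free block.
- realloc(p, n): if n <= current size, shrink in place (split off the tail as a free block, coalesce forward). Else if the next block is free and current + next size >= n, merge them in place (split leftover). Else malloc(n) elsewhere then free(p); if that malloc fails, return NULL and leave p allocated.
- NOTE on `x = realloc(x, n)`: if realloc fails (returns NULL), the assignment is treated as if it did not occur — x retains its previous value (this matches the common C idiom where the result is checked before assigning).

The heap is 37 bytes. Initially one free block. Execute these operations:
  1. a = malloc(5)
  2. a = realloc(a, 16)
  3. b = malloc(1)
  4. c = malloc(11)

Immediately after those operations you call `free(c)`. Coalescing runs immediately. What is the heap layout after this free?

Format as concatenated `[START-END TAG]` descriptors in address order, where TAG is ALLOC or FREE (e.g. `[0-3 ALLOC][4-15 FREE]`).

Op 1: a = malloc(5) -> a = 0; heap: [0-4 ALLOC][5-36 FREE]
Op 2: a = realloc(a, 16) -> a = 0; heap: [0-15 ALLOC][16-36 FREE]
Op 3: b = malloc(1) -> b = 16; heap: [0-15 ALLOC][16-16 ALLOC][17-36 FREE]
Op 4: c = malloc(11) -> c = 17; heap: [0-15 ALLOC][16-16 ALLOC][17-27 ALLOC][28-36 FREE]
free(c): c = 17 -> block [17-27 ALLOC]; mark free, coalesce with adjacent free neighbors -> [0-15 ALLOC][16-16 ALLOC][17-36 FREE]

Answer: [0-15 ALLOC][16-16 ALLOC][17-36 FREE]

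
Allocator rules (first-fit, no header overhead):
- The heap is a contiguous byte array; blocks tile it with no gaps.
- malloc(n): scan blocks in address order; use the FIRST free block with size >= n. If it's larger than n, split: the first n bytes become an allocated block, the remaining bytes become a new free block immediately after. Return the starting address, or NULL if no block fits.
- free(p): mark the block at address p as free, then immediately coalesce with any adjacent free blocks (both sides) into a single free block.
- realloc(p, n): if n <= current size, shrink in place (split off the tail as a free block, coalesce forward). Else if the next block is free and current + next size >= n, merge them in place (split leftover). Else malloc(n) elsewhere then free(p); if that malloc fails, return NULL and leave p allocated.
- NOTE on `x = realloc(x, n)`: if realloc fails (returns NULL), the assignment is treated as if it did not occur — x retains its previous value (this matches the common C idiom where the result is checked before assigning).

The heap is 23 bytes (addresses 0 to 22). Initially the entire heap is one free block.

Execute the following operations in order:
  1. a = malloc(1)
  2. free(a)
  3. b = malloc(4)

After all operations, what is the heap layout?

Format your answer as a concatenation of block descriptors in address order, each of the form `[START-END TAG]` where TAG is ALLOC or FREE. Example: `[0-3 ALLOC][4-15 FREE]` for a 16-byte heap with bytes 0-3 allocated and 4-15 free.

Op 1: a = malloc(1) -> a = 0; heap: [0-0 ALLOC][1-22 FREE]
Op 2: free(a) -> (freed a); heap: [0-22 FREE]
Op 3: b = malloc(4) -> b = 0; heap: [0-3 ALLOC][4-22 FREE]

Answer: [0-3 ALLOC][4-22 FREE]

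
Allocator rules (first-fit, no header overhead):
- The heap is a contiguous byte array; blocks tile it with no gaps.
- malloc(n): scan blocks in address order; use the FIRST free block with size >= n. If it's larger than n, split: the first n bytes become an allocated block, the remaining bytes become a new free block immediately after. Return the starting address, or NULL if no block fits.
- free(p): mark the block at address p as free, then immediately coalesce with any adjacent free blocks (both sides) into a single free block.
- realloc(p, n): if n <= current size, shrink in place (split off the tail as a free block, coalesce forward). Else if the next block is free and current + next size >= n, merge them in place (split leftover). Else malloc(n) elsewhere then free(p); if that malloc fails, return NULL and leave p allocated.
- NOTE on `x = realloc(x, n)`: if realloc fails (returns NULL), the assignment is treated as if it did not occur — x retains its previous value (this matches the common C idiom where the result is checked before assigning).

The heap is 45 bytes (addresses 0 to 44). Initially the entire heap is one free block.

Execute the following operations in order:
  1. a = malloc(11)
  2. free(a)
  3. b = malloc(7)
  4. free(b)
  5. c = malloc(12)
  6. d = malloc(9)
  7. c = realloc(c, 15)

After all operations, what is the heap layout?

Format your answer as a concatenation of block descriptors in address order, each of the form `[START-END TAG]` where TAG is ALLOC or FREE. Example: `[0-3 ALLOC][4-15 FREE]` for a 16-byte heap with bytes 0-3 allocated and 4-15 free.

Op 1: a = malloc(11) -> a = 0; heap: [0-10 ALLOC][11-44 FREE]
Op 2: free(a) -> (freed a); heap: [0-44 FREE]
Op 3: b = malloc(7) -> b = 0; heap: [0-6 ALLOC][7-44 FREE]
Op 4: free(b) -> (freed b); heap: [0-44 FREE]
Op 5: c = malloc(12) -> c = 0; heap: [0-11 ALLOC][12-44 FREE]
Op 6: d = malloc(9) -> d = 12; heap: [0-11 ALLOC][12-20 ALLOC][21-44 FREE]
Op 7: c = realloc(c, 15) -> c = 21; heap: [0-11 FREE][12-20 ALLOC][21-35 ALLOC][36-44 FREE]

Answer: [0-11 FREE][12-20 ALLOC][21-35 ALLOC][36-44 FREE]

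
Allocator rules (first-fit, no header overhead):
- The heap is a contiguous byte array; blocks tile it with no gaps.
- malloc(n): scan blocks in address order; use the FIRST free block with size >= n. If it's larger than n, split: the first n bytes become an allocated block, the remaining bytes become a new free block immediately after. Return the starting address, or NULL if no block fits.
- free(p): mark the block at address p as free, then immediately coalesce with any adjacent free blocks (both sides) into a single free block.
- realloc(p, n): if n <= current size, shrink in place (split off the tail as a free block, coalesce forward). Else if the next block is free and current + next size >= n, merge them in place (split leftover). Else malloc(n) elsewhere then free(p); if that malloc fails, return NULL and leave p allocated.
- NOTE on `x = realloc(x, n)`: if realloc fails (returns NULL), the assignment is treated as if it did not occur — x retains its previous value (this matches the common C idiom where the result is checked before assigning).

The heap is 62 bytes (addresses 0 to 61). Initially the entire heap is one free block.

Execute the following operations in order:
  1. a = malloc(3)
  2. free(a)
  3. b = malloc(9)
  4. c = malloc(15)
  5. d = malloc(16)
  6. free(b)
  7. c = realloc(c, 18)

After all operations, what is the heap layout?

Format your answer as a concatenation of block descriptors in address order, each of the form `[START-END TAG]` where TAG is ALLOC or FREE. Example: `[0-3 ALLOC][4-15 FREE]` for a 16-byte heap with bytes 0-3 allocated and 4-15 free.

Answer: [0-23 FREE][24-39 ALLOC][40-57 ALLOC][58-61 FREE]

Derivation:
Op 1: a = malloc(3) -> a = 0; heap: [0-2 ALLOC][3-61 FREE]
Op 2: free(a) -> (freed a); heap: [0-61 FREE]
Op 3: b = malloc(9) -> b = 0; heap: [0-8 ALLOC][9-61 FREE]
Op 4: c = malloc(15) -> c = 9; heap: [0-8 ALLOC][9-23 ALLOC][24-61 FREE]
Op 5: d = malloc(16) -> d = 24; heap: [0-8 ALLOC][9-23 ALLOC][24-39 ALLOC][40-61 FREE]
Op 6: free(b) -> (freed b); heap: [0-8 FREE][9-23 ALLOC][24-39 ALLOC][40-61 FREE]
Op 7: c = realloc(c, 18) -> c = 40; heap: [0-23 FREE][24-39 ALLOC][40-57 ALLOC][58-61 FREE]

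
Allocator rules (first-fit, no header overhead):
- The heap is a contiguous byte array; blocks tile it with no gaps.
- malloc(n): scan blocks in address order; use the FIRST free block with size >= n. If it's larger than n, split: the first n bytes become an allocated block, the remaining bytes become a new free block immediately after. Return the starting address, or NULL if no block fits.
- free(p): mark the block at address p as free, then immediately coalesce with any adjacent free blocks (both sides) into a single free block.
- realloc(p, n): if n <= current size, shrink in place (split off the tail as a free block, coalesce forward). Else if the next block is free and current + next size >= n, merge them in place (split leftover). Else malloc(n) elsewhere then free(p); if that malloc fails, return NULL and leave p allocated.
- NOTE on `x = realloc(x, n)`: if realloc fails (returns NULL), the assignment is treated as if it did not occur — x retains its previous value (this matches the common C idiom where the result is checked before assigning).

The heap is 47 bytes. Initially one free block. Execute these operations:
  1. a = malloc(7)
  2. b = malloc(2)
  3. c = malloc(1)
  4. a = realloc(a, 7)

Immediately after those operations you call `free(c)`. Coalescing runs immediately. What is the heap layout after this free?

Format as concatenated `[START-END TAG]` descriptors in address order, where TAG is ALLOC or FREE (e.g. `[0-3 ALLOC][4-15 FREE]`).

Answer: [0-6 ALLOC][7-8 ALLOC][9-46 FREE]

Derivation:
Op 1: a = malloc(7) -> a = 0; heap: [0-6 ALLOC][7-46 FREE]
Op 2: b = malloc(2) -> b = 7; heap: [0-6 ALLOC][7-8 ALLOC][9-46 FREE]
Op 3: c = malloc(1) -> c = 9; heap: [0-6 ALLOC][7-8 ALLOC][9-9 ALLOC][10-46 FREE]
Op 4: a = realloc(a, 7) -> a = 0; heap: [0-6 ALLOC][7-8 ALLOC][9-9 ALLOC][10-46 FREE]
free(c): c = 9 -> block [9-9 ALLOC]; mark free, coalesce with adjacent free neighbors -> [0-6 ALLOC][7-8 ALLOC][9-46 FREE]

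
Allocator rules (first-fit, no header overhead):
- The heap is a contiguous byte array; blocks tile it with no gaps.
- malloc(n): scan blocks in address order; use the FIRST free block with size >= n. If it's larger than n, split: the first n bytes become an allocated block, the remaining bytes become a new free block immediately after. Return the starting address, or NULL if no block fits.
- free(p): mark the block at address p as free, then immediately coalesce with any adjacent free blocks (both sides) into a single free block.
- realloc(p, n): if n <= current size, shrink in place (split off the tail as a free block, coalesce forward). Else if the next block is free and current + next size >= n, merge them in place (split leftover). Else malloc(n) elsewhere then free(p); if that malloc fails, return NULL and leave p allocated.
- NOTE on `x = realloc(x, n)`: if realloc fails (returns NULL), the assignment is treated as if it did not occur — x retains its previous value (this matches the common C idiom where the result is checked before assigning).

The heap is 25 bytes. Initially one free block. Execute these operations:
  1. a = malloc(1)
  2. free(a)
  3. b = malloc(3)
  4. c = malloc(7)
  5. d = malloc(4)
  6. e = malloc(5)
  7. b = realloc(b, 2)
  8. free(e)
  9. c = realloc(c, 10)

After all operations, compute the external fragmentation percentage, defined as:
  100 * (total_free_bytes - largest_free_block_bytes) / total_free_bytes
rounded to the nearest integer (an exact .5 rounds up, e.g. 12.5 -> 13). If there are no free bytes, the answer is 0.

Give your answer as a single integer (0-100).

Op 1: a = malloc(1) -> a = 0; heap: [0-0 ALLOC][1-24 FREE]
Op 2: free(a) -> (freed a); heap: [0-24 FREE]
Op 3: b = malloc(3) -> b = 0; heap: [0-2 ALLOC][3-24 FREE]
Op 4: c = malloc(7) -> c = 3; heap: [0-2 ALLOC][3-9 ALLOC][10-24 FREE]
Op 5: d = malloc(4) -> d = 10; heap: [0-2 ALLOC][3-9 ALLOC][10-13 ALLOC][14-24 FREE]
Op 6: e = malloc(5) -> e = 14; heap: [0-2 ALLOC][3-9 ALLOC][10-13 ALLOC][14-18 ALLOC][19-24 FREE]
Op 7: b = realloc(b, 2) -> b = 0; heap: [0-1 ALLOC][2-2 FREE][3-9 ALLOC][10-13 ALLOC][14-18 ALLOC][19-24 FREE]
Op 8: free(e) -> (freed e); heap: [0-1 ALLOC][2-2 FREE][3-9 ALLOC][10-13 ALLOC][14-24 FREE]
Op 9: c = realloc(c, 10) -> c = 14; heap: [0-1 ALLOC][2-9 FREE][10-13 ALLOC][14-23 ALLOC][24-24 FREE]
Free blocks: [8 1] total_free=9 largest=8 -> 100*(9-8)/9 = 100/9 ≈ 11.111 -> rounds to 11

Answer: 11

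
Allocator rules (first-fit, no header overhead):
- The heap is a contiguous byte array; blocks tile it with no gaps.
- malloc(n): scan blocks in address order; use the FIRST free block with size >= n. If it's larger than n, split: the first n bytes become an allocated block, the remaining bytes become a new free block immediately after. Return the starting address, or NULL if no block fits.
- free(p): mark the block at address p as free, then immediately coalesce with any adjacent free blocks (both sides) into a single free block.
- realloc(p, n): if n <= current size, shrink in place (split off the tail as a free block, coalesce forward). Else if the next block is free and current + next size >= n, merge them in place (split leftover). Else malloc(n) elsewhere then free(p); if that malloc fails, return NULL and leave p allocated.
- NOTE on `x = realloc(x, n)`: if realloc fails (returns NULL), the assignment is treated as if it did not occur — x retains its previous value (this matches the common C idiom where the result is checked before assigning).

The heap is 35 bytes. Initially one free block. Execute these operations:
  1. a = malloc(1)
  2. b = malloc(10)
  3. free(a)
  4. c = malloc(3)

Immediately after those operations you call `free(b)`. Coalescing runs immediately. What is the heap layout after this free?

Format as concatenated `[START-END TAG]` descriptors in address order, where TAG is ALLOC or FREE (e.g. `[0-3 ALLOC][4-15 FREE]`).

Answer: [0-10 FREE][11-13 ALLOC][14-34 FREE]

Derivation:
Op 1: a = malloc(1) -> a = 0; heap: [0-0 ALLOC][1-34 FREE]
Op 2: b = malloc(10) -> b = 1; heap: [0-0 ALLOC][1-10 ALLOC][11-34 FREE]
Op 3: free(a) -> (freed a); heap: [0-0 FREE][1-10 ALLOC][11-34 FREE]
Op 4: c = malloc(3) -> c = 11; heap: [0-0 FREE][1-10 ALLOC][11-13 ALLOC][14-34 FREE]
free(b): b = 1 -> block [1-10 ALLOC]; mark free, coalesce with adjacent free neighbors -> [0-10 FREE][11-13 ALLOC][14-34 FREE]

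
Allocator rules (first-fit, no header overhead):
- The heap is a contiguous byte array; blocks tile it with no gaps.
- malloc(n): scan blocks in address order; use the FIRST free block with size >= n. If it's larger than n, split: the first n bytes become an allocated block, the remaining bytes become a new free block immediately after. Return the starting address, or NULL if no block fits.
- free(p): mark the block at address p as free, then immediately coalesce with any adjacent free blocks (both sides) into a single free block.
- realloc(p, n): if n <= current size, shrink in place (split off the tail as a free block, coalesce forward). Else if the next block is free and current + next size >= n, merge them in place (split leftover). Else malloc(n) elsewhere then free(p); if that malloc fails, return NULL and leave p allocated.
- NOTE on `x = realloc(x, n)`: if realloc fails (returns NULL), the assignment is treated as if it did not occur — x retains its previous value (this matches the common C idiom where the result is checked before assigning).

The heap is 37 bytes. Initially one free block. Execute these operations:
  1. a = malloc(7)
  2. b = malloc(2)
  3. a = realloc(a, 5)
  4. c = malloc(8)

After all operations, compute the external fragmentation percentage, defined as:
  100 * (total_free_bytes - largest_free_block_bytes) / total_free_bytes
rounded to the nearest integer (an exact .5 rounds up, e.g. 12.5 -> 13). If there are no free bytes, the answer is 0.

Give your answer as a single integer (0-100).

Op 1: a = malloc(7) -> a = 0; heap: [0-6 ALLOC][7-36 FREE]
Op 2: b = malloc(2) -> b = 7; heap: [0-6 ALLOC][7-8 ALLOC][9-36 FREE]
Op 3: a = realloc(a, 5) -> a = 0; heap: [0-4 ALLOC][5-6 FREE][7-8 ALLOC][9-36 FREE]
Op 4: c = malloc(8) -> c = 9; heap: [0-4 ALLOC][5-6 FREE][7-8 ALLOC][9-16 ALLOC][17-36 FREE]
Free blocks: [2 20] total_free=22 largest=20 -> 100*(22-20)/22 = 200/22 ≈ 9.091 -> rounds to 9

Answer: 9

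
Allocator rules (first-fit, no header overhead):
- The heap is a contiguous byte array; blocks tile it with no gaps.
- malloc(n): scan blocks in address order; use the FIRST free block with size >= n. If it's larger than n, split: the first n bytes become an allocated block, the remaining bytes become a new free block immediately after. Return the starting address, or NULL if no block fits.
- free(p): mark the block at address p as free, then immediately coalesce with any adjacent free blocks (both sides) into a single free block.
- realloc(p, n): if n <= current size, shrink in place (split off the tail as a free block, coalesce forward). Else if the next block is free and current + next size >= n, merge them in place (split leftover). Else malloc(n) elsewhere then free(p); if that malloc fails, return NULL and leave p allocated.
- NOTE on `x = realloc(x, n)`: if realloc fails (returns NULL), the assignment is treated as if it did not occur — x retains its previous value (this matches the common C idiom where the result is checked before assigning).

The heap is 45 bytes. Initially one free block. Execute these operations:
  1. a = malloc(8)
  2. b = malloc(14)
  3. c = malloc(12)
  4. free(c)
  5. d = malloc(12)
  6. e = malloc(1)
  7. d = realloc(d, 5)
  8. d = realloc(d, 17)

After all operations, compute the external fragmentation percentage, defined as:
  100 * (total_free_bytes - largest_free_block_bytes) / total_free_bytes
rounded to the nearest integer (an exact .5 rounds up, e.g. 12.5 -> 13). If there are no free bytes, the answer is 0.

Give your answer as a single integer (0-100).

Op 1: a = malloc(8) -> a = 0; heap: [0-7 ALLOC][8-44 FREE]
Op 2: b = malloc(14) -> b = 8; heap: [0-7 ALLOC][8-21 ALLOC][22-44 FREE]
Op 3: c = malloc(12) -> c = 22; heap: [0-7 ALLOC][8-21 ALLOC][22-33 ALLOC][34-44 FREE]
Op 4: free(c) -> (freed c); heap: [0-7 ALLOC][8-21 ALLOC][22-44 FREE]
Op 5: d = malloc(12) -> d = 22; heap: [0-7 ALLOC][8-21 ALLOC][22-33 ALLOC][34-44 FREE]
Op 6: e = malloc(1) -> e = 34; heap: [0-7 ALLOC][8-21 ALLOC][22-33 ALLOC][34-34 ALLOC][35-44 FREE]
Op 7: d = realloc(d, 5) -> d = 22; heap: [0-7 ALLOC][8-21 ALLOC][22-26 ALLOC][27-33 FREE][34-34 ALLOC][35-44 FREE]
Op 8: d = realloc(d, 17) -> NULL (d unchanged); heap: [0-7 ALLOC][8-21 ALLOC][22-26 ALLOC][27-33 FREE][34-34 ALLOC][35-44 FREE]
Free blocks: [7 10] total_free=17 largest=10 -> 100*(17-10)/17 = 700/17 ≈ 41.176 -> rounds to 41

Answer: 41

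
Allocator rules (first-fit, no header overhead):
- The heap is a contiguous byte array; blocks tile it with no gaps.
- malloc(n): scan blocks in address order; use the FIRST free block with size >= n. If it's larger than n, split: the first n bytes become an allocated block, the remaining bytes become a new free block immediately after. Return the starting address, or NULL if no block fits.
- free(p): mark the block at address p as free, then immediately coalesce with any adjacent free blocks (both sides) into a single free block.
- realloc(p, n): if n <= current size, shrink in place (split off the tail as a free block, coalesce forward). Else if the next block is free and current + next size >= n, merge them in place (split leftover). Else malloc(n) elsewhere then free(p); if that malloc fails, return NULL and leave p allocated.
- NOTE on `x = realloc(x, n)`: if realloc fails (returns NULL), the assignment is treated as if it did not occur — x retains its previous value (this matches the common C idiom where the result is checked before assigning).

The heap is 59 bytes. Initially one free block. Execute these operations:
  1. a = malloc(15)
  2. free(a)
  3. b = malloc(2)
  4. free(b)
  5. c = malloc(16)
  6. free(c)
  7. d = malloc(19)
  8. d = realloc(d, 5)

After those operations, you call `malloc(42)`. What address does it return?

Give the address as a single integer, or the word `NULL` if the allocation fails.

Answer: 5

Derivation:
Op 1: a = malloc(15) -> a = 0; heap: [0-14 ALLOC][15-58 FREE]
Op 2: free(a) -> (freed a); heap: [0-58 FREE]
Op 3: b = malloc(2) -> b = 0; heap: [0-1 ALLOC][2-58 FREE]
Op 4: free(b) -> (freed b); heap: [0-58 FREE]
Op 5: c = malloc(16) -> c = 0; heap: [0-15 ALLOC][16-58 FREE]
Op 6: free(c) -> (freed c); heap: [0-58 FREE]
Op 7: d = malloc(19) -> d = 0; heap: [0-18 ALLOC][19-58 FREE]
Op 8: d = realloc(d, 5) -> d = 0; heap: [0-4 ALLOC][5-58 FREE]
malloc(42): first-fit scan over [0-4 ALLOC][5-58 FREE] -> 5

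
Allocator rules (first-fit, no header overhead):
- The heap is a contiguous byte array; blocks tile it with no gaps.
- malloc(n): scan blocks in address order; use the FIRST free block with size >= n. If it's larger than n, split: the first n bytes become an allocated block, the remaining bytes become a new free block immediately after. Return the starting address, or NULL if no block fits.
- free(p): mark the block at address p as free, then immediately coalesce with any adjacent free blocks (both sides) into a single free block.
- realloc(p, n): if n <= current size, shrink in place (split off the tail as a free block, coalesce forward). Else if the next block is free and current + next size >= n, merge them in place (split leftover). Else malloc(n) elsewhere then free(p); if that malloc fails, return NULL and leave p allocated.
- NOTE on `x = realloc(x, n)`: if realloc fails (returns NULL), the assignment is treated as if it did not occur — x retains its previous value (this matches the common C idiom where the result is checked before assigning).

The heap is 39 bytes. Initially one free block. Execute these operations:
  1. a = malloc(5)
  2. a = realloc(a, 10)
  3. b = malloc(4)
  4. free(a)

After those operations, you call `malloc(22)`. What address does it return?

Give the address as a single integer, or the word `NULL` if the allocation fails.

Answer: 14

Derivation:
Op 1: a = malloc(5) -> a = 0; heap: [0-4 ALLOC][5-38 FREE]
Op 2: a = realloc(a, 10) -> a = 0; heap: [0-9 ALLOC][10-38 FREE]
Op 3: b = malloc(4) -> b = 10; heap: [0-9 ALLOC][10-13 ALLOC][14-38 FREE]
Op 4: free(a) -> (freed a); heap: [0-9 FREE][10-13 ALLOC][14-38 FREE]
malloc(22): first-fit scan over [0-9 FREE][10-13 ALLOC][14-38 FREE] -> 14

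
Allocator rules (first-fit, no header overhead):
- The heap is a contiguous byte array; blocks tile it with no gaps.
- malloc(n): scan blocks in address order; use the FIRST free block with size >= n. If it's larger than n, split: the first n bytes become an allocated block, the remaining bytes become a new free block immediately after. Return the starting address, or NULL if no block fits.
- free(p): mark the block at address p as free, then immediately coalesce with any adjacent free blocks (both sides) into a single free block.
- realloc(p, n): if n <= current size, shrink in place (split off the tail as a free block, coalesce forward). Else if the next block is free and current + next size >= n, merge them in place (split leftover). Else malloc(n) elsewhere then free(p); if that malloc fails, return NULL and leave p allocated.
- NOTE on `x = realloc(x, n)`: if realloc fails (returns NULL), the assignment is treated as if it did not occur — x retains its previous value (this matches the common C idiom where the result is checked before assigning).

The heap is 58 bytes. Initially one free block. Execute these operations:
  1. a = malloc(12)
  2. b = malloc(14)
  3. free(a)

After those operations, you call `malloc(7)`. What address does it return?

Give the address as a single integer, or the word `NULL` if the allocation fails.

Answer: 0

Derivation:
Op 1: a = malloc(12) -> a = 0; heap: [0-11 ALLOC][12-57 FREE]
Op 2: b = malloc(14) -> b = 12; heap: [0-11 ALLOC][12-25 ALLOC][26-57 FREE]
Op 3: free(a) -> (freed a); heap: [0-11 FREE][12-25 ALLOC][26-57 FREE]
malloc(7): first-fit scan over [0-11 FREE][12-25 ALLOC][26-57 FREE] -> 0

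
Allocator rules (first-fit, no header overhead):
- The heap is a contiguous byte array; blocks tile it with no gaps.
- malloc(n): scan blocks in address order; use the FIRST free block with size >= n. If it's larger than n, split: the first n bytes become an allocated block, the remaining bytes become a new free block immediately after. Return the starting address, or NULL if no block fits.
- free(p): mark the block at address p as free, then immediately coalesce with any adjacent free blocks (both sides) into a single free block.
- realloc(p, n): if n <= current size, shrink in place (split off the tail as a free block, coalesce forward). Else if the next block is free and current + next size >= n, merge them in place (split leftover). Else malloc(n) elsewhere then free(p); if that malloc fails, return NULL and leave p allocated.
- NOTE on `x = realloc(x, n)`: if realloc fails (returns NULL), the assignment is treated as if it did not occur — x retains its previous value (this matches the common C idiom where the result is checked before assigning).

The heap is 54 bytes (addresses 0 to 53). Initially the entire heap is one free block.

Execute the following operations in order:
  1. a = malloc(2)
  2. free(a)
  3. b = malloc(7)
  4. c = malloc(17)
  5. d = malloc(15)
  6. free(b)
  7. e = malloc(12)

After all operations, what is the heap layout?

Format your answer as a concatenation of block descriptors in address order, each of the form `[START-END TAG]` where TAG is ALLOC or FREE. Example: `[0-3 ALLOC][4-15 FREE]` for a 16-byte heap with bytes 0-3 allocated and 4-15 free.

Op 1: a = malloc(2) -> a = 0; heap: [0-1 ALLOC][2-53 FREE]
Op 2: free(a) -> (freed a); heap: [0-53 FREE]
Op 3: b = malloc(7) -> b = 0; heap: [0-6 ALLOC][7-53 FREE]
Op 4: c = malloc(17) -> c = 7; heap: [0-6 ALLOC][7-23 ALLOC][24-53 FREE]
Op 5: d = malloc(15) -> d = 24; heap: [0-6 ALLOC][7-23 ALLOC][24-38 ALLOC][39-53 FREE]
Op 6: free(b) -> (freed b); heap: [0-6 FREE][7-23 ALLOC][24-38 ALLOC][39-53 FREE]
Op 7: e = malloc(12) -> e = 39; heap: [0-6 FREE][7-23 ALLOC][24-38 ALLOC][39-50 ALLOC][51-53 FREE]

Answer: [0-6 FREE][7-23 ALLOC][24-38 ALLOC][39-50 ALLOC][51-53 FREE]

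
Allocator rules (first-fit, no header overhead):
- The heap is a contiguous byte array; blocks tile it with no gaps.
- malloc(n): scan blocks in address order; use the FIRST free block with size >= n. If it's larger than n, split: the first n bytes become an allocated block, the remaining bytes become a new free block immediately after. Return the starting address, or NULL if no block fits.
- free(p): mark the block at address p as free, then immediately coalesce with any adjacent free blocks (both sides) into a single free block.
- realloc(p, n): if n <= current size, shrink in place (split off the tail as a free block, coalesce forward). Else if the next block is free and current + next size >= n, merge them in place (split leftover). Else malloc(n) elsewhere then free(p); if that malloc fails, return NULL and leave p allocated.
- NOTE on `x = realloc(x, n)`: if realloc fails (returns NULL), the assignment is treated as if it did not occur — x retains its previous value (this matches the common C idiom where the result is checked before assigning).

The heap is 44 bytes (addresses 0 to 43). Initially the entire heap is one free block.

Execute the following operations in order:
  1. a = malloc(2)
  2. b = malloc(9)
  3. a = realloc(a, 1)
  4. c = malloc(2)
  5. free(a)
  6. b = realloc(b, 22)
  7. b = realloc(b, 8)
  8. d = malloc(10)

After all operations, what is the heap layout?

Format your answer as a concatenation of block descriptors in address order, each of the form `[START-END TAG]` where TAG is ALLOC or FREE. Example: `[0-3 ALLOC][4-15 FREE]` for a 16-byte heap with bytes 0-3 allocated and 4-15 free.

Op 1: a = malloc(2) -> a = 0; heap: [0-1 ALLOC][2-43 FREE]
Op 2: b = malloc(9) -> b = 2; heap: [0-1 ALLOC][2-10 ALLOC][11-43 FREE]
Op 3: a = realloc(a, 1) -> a = 0; heap: [0-0 ALLOC][1-1 FREE][2-10 ALLOC][11-43 FREE]
Op 4: c = malloc(2) -> c = 11; heap: [0-0 ALLOC][1-1 FREE][2-10 ALLOC][11-12 ALLOC][13-43 FREE]
Op 5: free(a) -> (freed a); heap: [0-1 FREE][2-10 ALLOC][11-12 ALLOC][13-43 FREE]
Op 6: b = realloc(b, 22) -> b = 13; heap: [0-10 FREE][11-12 ALLOC][13-34 ALLOC][35-43 FREE]
Op 7: b = realloc(b, 8) -> b = 13; heap: [0-10 FREE][11-12 ALLOC][13-20 ALLOC][21-43 FREE]
Op 8: d = malloc(10) -> d = 0; heap: [0-9 ALLOC][10-10 FREE][11-12 ALLOC][13-20 ALLOC][21-43 FREE]

Answer: [0-9 ALLOC][10-10 FREE][11-12 ALLOC][13-20 ALLOC][21-43 FREE]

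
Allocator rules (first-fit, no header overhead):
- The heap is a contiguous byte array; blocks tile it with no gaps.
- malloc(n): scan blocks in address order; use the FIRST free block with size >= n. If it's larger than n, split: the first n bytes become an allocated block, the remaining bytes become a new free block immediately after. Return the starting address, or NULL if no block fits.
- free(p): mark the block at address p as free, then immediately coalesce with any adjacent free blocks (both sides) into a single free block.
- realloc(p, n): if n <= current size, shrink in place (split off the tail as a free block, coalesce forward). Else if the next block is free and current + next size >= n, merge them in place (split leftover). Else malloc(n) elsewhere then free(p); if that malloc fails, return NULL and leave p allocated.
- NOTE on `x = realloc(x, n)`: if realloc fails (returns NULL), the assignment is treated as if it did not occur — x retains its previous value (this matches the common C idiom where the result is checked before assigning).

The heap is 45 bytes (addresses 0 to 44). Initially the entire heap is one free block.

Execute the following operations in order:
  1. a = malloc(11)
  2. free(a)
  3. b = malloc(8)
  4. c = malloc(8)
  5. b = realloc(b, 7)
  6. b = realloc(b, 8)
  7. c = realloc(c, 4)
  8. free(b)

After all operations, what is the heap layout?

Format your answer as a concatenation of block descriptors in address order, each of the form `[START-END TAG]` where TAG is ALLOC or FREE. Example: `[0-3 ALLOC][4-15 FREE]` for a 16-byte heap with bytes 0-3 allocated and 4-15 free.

Op 1: a = malloc(11) -> a = 0; heap: [0-10 ALLOC][11-44 FREE]
Op 2: free(a) -> (freed a); heap: [0-44 FREE]
Op 3: b = malloc(8) -> b = 0; heap: [0-7 ALLOC][8-44 FREE]
Op 4: c = malloc(8) -> c = 8; heap: [0-7 ALLOC][8-15 ALLOC][16-44 FREE]
Op 5: b = realloc(b, 7) -> b = 0; heap: [0-6 ALLOC][7-7 FREE][8-15 ALLOC][16-44 FREE]
Op 6: b = realloc(b, 8) -> b = 0; heap: [0-7 ALLOC][8-15 ALLOC][16-44 FREE]
Op 7: c = realloc(c, 4) -> c = 8; heap: [0-7 ALLOC][8-11 ALLOC][12-44 FREE]
Op 8: free(b) -> (freed b); heap: [0-7 FREE][8-11 ALLOC][12-44 FREE]

Answer: [0-7 FREE][8-11 ALLOC][12-44 FREE]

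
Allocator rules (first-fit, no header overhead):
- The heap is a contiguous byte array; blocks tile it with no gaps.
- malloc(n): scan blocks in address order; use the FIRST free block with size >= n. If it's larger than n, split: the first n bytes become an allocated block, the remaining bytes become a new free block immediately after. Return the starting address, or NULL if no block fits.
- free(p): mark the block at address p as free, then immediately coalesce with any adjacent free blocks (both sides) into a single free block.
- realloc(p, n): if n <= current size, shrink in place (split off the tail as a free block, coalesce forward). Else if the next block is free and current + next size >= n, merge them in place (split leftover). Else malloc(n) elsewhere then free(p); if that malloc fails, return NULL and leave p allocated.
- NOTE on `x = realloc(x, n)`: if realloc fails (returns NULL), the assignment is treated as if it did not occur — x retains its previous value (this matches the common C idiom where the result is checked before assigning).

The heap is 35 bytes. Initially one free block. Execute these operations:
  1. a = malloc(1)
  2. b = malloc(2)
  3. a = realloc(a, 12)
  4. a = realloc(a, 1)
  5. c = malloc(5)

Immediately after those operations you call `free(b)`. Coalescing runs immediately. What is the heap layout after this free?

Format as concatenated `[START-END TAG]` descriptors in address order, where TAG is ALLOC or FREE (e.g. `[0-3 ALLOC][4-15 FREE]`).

Op 1: a = malloc(1) -> a = 0; heap: [0-0 ALLOC][1-34 FREE]
Op 2: b = malloc(2) -> b = 1; heap: [0-0 ALLOC][1-2 ALLOC][3-34 FREE]
Op 3: a = realloc(a, 12) -> a = 3; heap: [0-0 FREE][1-2 ALLOC][3-14 ALLOC][15-34 FREE]
Op 4: a = realloc(a, 1) -> a = 3; heap: [0-0 FREE][1-2 ALLOC][3-3 ALLOC][4-34 FREE]
Op 5: c = malloc(5) -> c = 4; heap: [0-0 FREE][1-2 ALLOC][3-3 ALLOC][4-8 ALLOC][9-34 FREE]
free(b): b = 1 -> block [1-2 ALLOC]; mark free, coalesce with adjacent free neighbors -> [0-2 FREE][3-3 ALLOC][4-8 ALLOC][9-34 FREE]

Answer: [0-2 FREE][3-3 ALLOC][4-8 ALLOC][9-34 FREE]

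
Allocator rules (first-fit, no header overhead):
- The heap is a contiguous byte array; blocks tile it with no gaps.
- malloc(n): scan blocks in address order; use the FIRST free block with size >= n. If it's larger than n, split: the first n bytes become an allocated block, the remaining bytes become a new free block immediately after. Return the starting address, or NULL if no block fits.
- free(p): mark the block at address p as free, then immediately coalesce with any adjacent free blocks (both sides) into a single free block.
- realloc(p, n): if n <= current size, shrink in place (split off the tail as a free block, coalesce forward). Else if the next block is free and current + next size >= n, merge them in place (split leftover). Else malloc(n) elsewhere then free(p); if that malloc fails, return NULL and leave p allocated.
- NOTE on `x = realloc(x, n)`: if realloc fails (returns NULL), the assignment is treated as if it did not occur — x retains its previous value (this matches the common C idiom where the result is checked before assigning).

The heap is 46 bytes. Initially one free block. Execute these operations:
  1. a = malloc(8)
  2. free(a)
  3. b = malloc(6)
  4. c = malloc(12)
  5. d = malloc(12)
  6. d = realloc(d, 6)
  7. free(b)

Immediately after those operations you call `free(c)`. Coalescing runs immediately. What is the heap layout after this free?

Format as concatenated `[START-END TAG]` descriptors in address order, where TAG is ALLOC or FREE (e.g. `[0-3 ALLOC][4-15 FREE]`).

Op 1: a = malloc(8) -> a = 0; heap: [0-7 ALLOC][8-45 FREE]
Op 2: free(a) -> (freed a); heap: [0-45 FREE]
Op 3: b = malloc(6) -> b = 0; heap: [0-5 ALLOC][6-45 FREE]
Op 4: c = malloc(12) -> c = 6; heap: [0-5 ALLOC][6-17 ALLOC][18-45 FREE]
Op 5: d = malloc(12) -> d = 18; heap: [0-5 ALLOC][6-17 ALLOC][18-29 ALLOC][30-45 FREE]
Op 6: d = realloc(d, 6) -> d = 18; heap: [0-5 ALLOC][6-17 ALLOC][18-23 ALLOC][24-45 FREE]
Op 7: free(b) -> (freed b); heap: [0-5 FREE][6-17 ALLOC][18-23 ALLOC][24-45 FREE]
free(c): c = 6 -> block [6-17 ALLOC]; mark free, coalesce with adjacent free neighbors -> [0-17 FREE][18-23 ALLOC][24-45 FREE]

Answer: [0-17 FREE][18-23 ALLOC][24-45 FREE]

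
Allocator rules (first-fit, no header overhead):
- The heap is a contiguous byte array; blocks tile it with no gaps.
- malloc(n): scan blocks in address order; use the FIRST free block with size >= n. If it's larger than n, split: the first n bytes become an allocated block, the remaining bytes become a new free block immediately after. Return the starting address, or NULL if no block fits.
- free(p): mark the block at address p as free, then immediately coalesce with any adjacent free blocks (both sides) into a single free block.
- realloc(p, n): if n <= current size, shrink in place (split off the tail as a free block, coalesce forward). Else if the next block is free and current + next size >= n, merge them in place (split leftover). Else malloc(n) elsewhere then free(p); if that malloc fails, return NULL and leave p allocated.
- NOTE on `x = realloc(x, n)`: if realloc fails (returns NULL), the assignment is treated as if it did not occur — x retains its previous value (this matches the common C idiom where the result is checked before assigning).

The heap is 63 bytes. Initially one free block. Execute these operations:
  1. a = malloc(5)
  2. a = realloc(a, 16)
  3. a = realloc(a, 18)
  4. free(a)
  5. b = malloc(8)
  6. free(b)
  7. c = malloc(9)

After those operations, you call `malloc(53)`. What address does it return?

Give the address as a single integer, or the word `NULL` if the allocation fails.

Answer: 9

Derivation:
Op 1: a = malloc(5) -> a = 0; heap: [0-4 ALLOC][5-62 FREE]
Op 2: a = realloc(a, 16) -> a = 0; heap: [0-15 ALLOC][16-62 FREE]
Op 3: a = realloc(a, 18) -> a = 0; heap: [0-17 ALLOC][18-62 FREE]
Op 4: free(a) -> (freed a); heap: [0-62 FREE]
Op 5: b = malloc(8) -> b = 0; heap: [0-7 ALLOC][8-62 FREE]
Op 6: free(b) -> (freed b); heap: [0-62 FREE]
Op 7: c = malloc(9) -> c = 0; heap: [0-8 ALLOC][9-62 FREE]
malloc(53): first-fit scan over [0-8 ALLOC][9-62 FREE] -> 9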